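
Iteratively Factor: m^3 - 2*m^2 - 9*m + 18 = (m - 2)*(m^2 - 9) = (m - 2)*(m + 3)*(m - 3)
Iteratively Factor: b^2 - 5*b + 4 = (b - 4)*(b - 1)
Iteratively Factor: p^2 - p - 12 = (p + 3)*(p - 4)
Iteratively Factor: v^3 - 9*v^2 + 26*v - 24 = (v - 3)*(v^2 - 6*v + 8) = (v - 4)*(v - 3)*(v - 2)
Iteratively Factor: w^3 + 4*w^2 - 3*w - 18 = (w + 3)*(w^2 + w - 6) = (w - 2)*(w + 3)*(w + 3)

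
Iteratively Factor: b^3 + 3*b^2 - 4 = (b - 1)*(b^2 + 4*b + 4) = (b - 1)*(b + 2)*(b + 2)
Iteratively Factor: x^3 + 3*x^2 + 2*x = (x)*(x^2 + 3*x + 2) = x*(x + 1)*(x + 2)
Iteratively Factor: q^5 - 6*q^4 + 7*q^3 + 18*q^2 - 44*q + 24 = (q - 1)*(q^4 - 5*q^3 + 2*q^2 + 20*q - 24) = (q - 2)*(q - 1)*(q^3 - 3*q^2 - 4*q + 12) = (q - 2)^2*(q - 1)*(q^2 - q - 6) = (q - 3)*(q - 2)^2*(q - 1)*(q + 2)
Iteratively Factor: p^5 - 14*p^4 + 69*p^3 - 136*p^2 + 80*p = (p)*(p^4 - 14*p^3 + 69*p^2 - 136*p + 80) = p*(p - 4)*(p^3 - 10*p^2 + 29*p - 20) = p*(p - 4)^2*(p^2 - 6*p + 5) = p*(p - 5)*(p - 4)^2*(p - 1)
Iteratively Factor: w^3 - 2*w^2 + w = (w - 1)*(w^2 - w) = w*(w - 1)*(w - 1)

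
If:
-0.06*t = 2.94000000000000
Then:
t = -49.00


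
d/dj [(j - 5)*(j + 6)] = 2*j + 1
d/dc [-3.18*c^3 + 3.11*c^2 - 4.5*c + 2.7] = -9.54*c^2 + 6.22*c - 4.5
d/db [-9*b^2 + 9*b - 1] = 9 - 18*b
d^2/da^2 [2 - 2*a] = 0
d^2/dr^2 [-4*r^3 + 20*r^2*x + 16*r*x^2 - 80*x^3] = -24*r + 40*x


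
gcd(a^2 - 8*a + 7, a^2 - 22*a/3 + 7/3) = a - 7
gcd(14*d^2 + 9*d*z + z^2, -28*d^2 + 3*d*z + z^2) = 7*d + z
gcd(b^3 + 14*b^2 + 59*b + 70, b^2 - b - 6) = b + 2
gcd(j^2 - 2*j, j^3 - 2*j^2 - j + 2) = j - 2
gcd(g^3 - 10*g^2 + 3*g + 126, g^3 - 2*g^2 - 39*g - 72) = g + 3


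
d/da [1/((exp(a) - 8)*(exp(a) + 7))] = (1 - 2*exp(a))*exp(a)/(exp(4*a) - 2*exp(3*a) - 111*exp(2*a) + 112*exp(a) + 3136)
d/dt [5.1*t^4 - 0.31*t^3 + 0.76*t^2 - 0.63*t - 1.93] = 20.4*t^3 - 0.93*t^2 + 1.52*t - 0.63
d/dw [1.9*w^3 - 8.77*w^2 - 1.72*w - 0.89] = 5.7*w^2 - 17.54*w - 1.72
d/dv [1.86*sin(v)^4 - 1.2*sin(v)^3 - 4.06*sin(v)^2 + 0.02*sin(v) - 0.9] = (7.44*sin(v)^3 - 3.6*sin(v)^2 - 8.12*sin(v) + 0.02)*cos(v)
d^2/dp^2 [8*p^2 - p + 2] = 16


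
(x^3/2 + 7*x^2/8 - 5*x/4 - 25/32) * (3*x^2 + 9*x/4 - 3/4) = 3*x^5/2 + 15*x^4/4 - 69*x^3/32 - 93*x^2/16 - 105*x/128 + 75/128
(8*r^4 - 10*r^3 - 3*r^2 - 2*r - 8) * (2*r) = 16*r^5 - 20*r^4 - 6*r^3 - 4*r^2 - 16*r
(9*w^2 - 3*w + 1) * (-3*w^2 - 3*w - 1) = -27*w^4 - 18*w^3 - 3*w^2 - 1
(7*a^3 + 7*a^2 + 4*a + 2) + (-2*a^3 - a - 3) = 5*a^3 + 7*a^2 + 3*a - 1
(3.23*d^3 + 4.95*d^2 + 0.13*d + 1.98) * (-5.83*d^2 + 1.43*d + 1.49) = -18.8309*d^5 - 24.2396*d^4 + 11.1333*d^3 - 3.982*d^2 + 3.0251*d + 2.9502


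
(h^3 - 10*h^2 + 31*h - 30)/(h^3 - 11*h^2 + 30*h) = (h^2 - 5*h + 6)/(h*(h - 6))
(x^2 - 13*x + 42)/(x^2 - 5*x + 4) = (x^2 - 13*x + 42)/(x^2 - 5*x + 4)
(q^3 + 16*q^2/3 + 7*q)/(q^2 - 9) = q*(3*q + 7)/(3*(q - 3))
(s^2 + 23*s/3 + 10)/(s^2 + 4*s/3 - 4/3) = (3*s^2 + 23*s + 30)/(3*s^2 + 4*s - 4)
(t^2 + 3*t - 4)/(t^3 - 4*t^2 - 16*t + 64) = (t - 1)/(t^2 - 8*t + 16)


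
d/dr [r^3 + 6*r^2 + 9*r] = 3*r^2 + 12*r + 9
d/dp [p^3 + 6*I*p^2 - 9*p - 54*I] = 3*p^2 + 12*I*p - 9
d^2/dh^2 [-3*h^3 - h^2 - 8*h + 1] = -18*h - 2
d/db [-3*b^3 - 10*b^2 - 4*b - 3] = -9*b^2 - 20*b - 4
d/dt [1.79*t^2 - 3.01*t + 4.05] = 3.58*t - 3.01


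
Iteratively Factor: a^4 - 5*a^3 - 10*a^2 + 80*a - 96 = (a + 4)*(a^3 - 9*a^2 + 26*a - 24) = (a - 2)*(a + 4)*(a^2 - 7*a + 12) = (a - 4)*(a - 2)*(a + 4)*(a - 3)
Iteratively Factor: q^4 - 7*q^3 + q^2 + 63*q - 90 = (q - 5)*(q^3 - 2*q^2 - 9*q + 18) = (q - 5)*(q - 2)*(q^2 - 9) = (q - 5)*(q - 2)*(q + 3)*(q - 3)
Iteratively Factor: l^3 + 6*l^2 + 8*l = (l + 4)*(l^2 + 2*l) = l*(l + 4)*(l + 2)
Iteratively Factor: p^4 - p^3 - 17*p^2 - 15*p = (p + 1)*(p^3 - 2*p^2 - 15*p) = p*(p + 1)*(p^2 - 2*p - 15) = p*(p + 1)*(p + 3)*(p - 5)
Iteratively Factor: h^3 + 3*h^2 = (h)*(h^2 + 3*h) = h^2*(h + 3)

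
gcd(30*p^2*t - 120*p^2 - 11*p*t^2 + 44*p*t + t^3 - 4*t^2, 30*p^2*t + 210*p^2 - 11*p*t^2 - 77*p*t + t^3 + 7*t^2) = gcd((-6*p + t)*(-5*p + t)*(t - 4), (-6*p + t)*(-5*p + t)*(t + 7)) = 30*p^2 - 11*p*t + t^2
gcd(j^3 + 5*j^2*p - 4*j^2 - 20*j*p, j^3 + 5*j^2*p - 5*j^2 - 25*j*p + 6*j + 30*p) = j + 5*p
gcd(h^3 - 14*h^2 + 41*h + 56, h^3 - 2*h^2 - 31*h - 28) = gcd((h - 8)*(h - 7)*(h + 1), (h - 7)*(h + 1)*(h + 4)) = h^2 - 6*h - 7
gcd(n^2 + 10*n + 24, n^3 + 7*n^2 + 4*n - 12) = n + 6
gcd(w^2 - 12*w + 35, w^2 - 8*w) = 1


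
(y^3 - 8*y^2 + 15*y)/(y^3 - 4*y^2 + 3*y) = (y - 5)/(y - 1)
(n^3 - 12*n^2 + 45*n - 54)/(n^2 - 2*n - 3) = (n^2 - 9*n + 18)/(n + 1)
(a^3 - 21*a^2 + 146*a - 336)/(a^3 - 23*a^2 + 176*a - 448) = (a - 6)/(a - 8)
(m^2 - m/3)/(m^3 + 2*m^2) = (m - 1/3)/(m*(m + 2))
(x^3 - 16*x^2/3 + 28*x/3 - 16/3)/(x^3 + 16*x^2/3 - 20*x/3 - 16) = (3*x^2 - 10*x + 8)/(3*x^2 + 22*x + 24)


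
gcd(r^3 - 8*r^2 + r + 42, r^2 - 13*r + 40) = 1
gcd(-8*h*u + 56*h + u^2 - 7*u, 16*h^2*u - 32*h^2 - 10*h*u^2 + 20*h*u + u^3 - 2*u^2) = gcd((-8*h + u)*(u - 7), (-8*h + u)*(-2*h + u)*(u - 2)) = -8*h + u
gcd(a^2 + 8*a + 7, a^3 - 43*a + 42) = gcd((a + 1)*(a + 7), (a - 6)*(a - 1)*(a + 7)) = a + 7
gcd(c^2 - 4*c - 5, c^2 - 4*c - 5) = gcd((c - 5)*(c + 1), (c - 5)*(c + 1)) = c^2 - 4*c - 5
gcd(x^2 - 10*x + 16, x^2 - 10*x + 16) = x^2 - 10*x + 16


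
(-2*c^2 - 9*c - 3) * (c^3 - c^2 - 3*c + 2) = -2*c^5 - 7*c^4 + 12*c^3 + 26*c^2 - 9*c - 6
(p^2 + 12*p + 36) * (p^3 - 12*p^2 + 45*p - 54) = p^5 - 63*p^3 + 54*p^2 + 972*p - 1944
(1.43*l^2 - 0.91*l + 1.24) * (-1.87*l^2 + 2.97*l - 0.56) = -2.6741*l^4 + 5.9488*l^3 - 5.8223*l^2 + 4.1924*l - 0.6944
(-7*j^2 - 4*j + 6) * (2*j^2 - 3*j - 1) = -14*j^4 + 13*j^3 + 31*j^2 - 14*j - 6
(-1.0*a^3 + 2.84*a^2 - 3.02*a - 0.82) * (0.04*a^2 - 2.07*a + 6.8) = -0.04*a^5 + 2.1836*a^4 - 12.7996*a^3 + 25.5306*a^2 - 18.8386*a - 5.576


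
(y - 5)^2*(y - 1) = y^3 - 11*y^2 + 35*y - 25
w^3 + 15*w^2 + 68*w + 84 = (w + 2)*(w + 6)*(w + 7)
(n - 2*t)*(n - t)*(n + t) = n^3 - 2*n^2*t - n*t^2 + 2*t^3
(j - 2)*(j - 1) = j^2 - 3*j + 2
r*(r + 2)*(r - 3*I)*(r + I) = r^4 + 2*r^3 - 2*I*r^3 + 3*r^2 - 4*I*r^2 + 6*r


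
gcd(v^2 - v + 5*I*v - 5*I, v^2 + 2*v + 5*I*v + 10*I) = v + 5*I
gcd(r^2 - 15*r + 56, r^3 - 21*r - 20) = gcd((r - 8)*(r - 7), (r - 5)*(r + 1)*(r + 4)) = 1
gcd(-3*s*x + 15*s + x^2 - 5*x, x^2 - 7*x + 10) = x - 5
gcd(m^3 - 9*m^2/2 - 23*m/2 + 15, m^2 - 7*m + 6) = m^2 - 7*m + 6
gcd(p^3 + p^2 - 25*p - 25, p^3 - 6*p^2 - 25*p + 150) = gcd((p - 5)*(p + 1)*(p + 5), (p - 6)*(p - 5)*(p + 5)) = p^2 - 25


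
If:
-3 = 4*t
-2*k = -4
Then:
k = 2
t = -3/4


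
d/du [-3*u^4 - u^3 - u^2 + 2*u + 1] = -12*u^3 - 3*u^2 - 2*u + 2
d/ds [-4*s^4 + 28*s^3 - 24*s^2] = 4*s*(-4*s^2 + 21*s - 12)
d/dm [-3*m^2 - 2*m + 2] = -6*m - 2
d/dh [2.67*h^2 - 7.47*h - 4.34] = 5.34*h - 7.47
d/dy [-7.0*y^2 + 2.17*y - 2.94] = 2.17 - 14.0*y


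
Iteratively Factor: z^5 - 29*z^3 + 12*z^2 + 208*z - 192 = (z + 4)*(z^4 - 4*z^3 - 13*z^2 + 64*z - 48) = (z - 4)*(z + 4)*(z^3 - 13*z + 12) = (z - 4)*(z - 3)*(z + 4)*(z^2 + 3*z - 4) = (z - 4)*(z - 3)*(z + 4)^2*(z - 1)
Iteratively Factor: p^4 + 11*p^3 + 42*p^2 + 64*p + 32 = (p + 4)*(p^3 + 7*p^2 + 14*p + 8) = (p + 2)*(p + 4)*(p^2 + 5*p + 4) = (p + 1)*(p + 2)*(p + 4)*(p + 4)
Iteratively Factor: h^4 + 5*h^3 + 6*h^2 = (h)*(h^3 + 5*h^2 + 6*h) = h*(h + 3)*(h^2 + 2*h) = h*(h + 2)*(h + 3)*(h)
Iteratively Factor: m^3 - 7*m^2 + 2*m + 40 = (m - 5)*(m^2 - 2*m - 8) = (m - 5)*(m + 2)*(m - 4)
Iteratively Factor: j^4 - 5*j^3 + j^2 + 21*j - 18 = (j + 2)*(j^3 - 7*j^2 + 15*j - 9) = (j - 1)*(j + 2)*(j^2 - 6*j + 9) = (j - 3)*(j - 1)*(j + 2)*(j - 3)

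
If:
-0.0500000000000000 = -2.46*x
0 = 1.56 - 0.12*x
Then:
No Solution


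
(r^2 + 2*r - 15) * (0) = 0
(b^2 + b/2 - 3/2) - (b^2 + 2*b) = -3*b/2 - 3/2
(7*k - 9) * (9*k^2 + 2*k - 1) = 63*k^3 - 67*k^2 - 25*k + 9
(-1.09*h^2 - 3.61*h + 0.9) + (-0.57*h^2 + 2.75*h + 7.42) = -1.66*h^2 - 0.86*h + 8.32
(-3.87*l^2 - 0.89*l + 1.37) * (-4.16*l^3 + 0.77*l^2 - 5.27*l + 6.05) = 16.0992*l^5 + 0.7225*l^4 + 14.0104*l^3 - 17.6683*l^2 - 12.6044*l + 8.2885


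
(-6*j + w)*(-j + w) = 6*j^2 - 7*j*w + w^2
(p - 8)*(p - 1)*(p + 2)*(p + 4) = p^4 - 3*p^3 - 38*p^2 - 24*p + 64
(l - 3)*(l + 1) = l^2 - 2*l - 3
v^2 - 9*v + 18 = (v - 6)*(v - 3)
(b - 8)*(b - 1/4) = b^2 - 33*b/4 + 2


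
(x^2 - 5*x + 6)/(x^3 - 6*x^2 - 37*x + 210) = (x^2 - 5*x + 6)/(x^3 - 6*x^2 - 37*x + 210)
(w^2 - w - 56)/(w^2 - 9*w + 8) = (w + 7)/(w - 1)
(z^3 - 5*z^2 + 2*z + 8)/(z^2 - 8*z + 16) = (z^2 - z - 2)/(z - 4)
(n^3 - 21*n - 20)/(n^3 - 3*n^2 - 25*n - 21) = (n^2 - n - 20)/(n^2 - 4*n - 21)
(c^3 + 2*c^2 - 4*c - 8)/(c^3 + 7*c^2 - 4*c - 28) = (c + 2)/(c + 7)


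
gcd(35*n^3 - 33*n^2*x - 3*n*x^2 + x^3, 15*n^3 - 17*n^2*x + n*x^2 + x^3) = -5*n^2 + 4*n*x + x^2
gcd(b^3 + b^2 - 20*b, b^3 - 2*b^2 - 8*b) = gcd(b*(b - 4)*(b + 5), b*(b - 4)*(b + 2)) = b^2 - 4*b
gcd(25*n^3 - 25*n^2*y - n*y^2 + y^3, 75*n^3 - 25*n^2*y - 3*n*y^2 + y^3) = -25*n^2 + y^2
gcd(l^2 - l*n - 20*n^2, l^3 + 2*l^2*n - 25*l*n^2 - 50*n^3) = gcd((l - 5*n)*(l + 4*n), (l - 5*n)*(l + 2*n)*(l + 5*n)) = l - 5*n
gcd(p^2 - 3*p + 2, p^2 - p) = p - 1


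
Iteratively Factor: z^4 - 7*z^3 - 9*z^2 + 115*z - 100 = (z + 4)*(z^3 - 11*z^2 + 35*z - 25) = (z - 1)*(z + 4)*(z^2 - 10*z + 25) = (z - 5)*(z - 1)*(z + 4)*(z - 5)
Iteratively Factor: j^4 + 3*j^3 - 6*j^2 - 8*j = (j + 4)*(j^3 - j^2 - 2*j) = (j + 1)*(j + 4)*(j^2 - 2*j) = (j - 2)*(j + 1)*(j + 4)*(j)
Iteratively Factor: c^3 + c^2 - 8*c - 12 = (c + 2)*(c^2 - c - 6) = (c - 3)*(c + 2)*(c + 2)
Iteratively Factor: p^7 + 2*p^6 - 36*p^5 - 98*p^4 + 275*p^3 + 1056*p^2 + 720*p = (p + 3)*(p^6 - p^5 - 33*p^4 + p^3 + 272*p^2 + 240*p) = (p - 4)*(p + 3)*(p^5 + 3*p^4 - 21*p^3 - 83*p^2 - 60*p) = (p - 4)*(p + 3)*(p + 4)*(p^4 - p^3 - 17*p^2 - 15*p) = (p - 5)*(p - 4)*(p + 3)*(p + 4)*(p^3 + 4*p^2 + 3*p) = (p - 5)*(p - 4)*(p + 3)^2*(p + 4)*(p^2 + p) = (p - 5)*(p - 4)*(p + 1)*(p + 3)^2*(p + 4)*(p)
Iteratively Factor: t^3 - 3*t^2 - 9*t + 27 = (t + 3)*(t^2 - 6*t + 9) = (t - 3)*(t + 3)*(t - 3)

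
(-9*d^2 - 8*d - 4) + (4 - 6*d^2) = -15*d^2 - 8*d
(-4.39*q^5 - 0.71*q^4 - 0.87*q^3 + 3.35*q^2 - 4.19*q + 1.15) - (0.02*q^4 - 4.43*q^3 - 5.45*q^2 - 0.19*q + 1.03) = -4.39*q^5 - 0.73*q^4 + 3.56*q^3 + 8.8*q^2 - 4.0*q + 0.12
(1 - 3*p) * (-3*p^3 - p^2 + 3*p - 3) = 9*p^4 - 10*p^2 + 12*p - 3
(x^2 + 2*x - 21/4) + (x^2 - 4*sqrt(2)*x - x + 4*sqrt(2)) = 2*x^2 - 4*sqrt(2)*x + x - 21/4 + 4*sqrt(2)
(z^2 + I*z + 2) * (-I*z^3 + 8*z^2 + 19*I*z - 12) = -I*z^5 + 9*z^4 + 25*I*z^3 - 15*z^2 + 26*I*z - 24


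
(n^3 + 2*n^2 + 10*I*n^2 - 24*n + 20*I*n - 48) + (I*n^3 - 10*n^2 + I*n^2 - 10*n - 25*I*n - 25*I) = n^3 + I*n^3 - 8*n^2 + 11*I*n^2 - 34*n - 5*I*n - 48 - 25*I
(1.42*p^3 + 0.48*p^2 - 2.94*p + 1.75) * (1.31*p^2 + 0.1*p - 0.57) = 1.8602*p^5 + 0.7708*p^4 - 4.6128*p^3 + 1.7249*p^2 + 1.8508*p - 0.9975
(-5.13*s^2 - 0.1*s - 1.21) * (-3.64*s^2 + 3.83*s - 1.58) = 18.6732*s^4 - 19.2839*s^3 + 12.1268*s^2 - 4.4763*s + 1.9118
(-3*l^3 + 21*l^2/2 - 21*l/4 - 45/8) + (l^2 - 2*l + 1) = -3*l^3 + 23*l^2/2 - 29*l/4 - 37/8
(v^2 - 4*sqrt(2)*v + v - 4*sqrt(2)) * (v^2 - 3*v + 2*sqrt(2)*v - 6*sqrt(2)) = v^4 - 2*sqrt(2)*v^3 - 2*v^3 - 19*v^2 + 4*sqrt(2)*v^2 + 6*sqrt(2)*v + 32*v + 48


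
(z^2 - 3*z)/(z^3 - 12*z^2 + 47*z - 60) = z/(z^2 - 9*z + 20)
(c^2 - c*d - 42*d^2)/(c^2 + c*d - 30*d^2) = (c - 7*d)/(c - 5*d)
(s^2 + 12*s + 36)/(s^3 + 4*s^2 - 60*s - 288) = 1/(s - 8)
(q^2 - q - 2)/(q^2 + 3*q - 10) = (q + 1)/(q + 5)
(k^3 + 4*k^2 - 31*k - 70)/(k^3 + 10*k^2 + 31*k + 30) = (k^2 + 2*k - 35)/(k^2 + 8*k + 15)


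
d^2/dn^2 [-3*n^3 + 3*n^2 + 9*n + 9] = 6 - 18*n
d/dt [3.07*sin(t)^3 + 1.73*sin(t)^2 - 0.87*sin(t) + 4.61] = (9.21*sin(t)^2 + 3.46*sin(t) - 0.87)*cos(t)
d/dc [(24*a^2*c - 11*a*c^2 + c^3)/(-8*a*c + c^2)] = 1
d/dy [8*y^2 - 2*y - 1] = 16*y - 2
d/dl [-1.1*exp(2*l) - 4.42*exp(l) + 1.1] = (-2.2*exp(l) - 4.42)*exp(l)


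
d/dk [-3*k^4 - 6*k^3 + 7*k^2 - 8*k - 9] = -12*k^3 - 18*k^2 + 14*k - 8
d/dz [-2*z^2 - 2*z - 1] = -4*z - 2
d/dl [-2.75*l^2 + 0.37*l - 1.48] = 0.37 - 5.5*l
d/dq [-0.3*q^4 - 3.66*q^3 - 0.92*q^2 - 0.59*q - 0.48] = -1.2*q^3 - 10.98*q^2 - 1.84*q - 0.59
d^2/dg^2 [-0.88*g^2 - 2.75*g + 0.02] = -1.76000000000000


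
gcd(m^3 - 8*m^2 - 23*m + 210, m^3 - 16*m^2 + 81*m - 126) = m^2 - 13*m + 42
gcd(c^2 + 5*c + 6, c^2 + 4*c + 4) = c + 2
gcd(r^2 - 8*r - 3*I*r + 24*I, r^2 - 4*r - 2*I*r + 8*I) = 1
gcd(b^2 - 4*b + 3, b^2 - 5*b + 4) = b - 1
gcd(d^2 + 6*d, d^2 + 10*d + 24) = d + 6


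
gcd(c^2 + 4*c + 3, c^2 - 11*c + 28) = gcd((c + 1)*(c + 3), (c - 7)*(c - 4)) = 1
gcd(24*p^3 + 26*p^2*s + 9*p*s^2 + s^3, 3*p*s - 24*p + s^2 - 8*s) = 3*p + s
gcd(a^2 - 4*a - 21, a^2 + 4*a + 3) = a + 3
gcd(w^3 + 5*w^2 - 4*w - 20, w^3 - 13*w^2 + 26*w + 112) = w + 2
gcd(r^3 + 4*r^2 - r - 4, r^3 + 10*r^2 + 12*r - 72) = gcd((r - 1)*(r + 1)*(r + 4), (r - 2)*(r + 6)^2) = 1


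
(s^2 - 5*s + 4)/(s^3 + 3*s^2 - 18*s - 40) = (s - 1)/(s^2 + 7*s + 10)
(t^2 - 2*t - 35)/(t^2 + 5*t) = (t - 7)/t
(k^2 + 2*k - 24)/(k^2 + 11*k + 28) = (k^2 + 2*k - 24)/(k^2 + 11*k + 28)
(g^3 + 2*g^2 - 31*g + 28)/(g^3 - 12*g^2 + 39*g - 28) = (g + 7)/(g - 7)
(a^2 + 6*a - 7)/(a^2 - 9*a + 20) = (a^2 + 6*a - 7)/(a^2 - 9*a + 20)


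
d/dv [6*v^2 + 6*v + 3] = 12*v + 6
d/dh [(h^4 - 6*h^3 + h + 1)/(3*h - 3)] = (3*h^4 - 16*h^3 + 18*h^2 - 2)/(3*(h^2 - 2*h + 1))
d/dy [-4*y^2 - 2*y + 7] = -8*y - 2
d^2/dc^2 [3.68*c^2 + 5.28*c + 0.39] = 7.36000000000000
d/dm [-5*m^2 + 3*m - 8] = 3 - 10*m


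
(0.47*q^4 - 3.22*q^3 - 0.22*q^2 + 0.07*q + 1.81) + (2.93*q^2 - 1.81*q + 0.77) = 0.47*q^4 - 3.22*q^3 + 2.71*q^2 - 1.74*q + 2.58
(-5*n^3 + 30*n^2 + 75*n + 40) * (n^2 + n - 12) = -5*n^5 + 25*n^4 + 165*n^3 - 245*n^2 - 860*n - 480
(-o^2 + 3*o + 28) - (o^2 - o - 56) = -2*o^2 + 4*o + 84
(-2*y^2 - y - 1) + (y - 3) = -2*y^2 - 4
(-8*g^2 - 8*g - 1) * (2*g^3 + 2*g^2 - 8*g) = -16*g^5 - 32*g^4 + 46*g^3 + 62*g^2 + 8*g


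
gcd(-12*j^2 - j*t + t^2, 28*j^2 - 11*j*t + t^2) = -4*j + t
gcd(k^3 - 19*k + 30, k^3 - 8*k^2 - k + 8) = 1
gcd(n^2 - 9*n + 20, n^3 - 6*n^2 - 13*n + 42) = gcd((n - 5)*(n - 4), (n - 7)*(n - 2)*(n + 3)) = 1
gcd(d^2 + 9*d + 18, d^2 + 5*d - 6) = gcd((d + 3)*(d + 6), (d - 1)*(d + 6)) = d + 6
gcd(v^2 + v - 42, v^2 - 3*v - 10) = 1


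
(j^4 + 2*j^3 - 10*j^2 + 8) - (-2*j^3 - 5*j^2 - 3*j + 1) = j^4 + 4*j^3 - 5*j^2 + 3*j + 7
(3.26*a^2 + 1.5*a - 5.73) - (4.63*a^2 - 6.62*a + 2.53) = -1.37*a^2 + 8.12*a - 8.26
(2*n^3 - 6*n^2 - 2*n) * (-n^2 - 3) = -2*n^5 + 6*n^4 - 4*n^3 + 18*n^2 + 6*n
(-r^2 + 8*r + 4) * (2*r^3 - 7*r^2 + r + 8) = -2*r^5 + 23*r^4 - 49*r^3 - 28*r^2 + 68*r + 32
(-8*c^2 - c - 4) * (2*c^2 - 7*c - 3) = -16*c^4 + 54*c^3 + 23*c^2 + 31*c + 12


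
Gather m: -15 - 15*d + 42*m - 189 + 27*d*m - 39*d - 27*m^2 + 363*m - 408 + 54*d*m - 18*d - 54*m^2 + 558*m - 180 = -72*d - 81*m^2 + m*(81*d + 963) - 792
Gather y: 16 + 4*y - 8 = 4*y + 8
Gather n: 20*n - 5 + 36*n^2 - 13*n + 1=36*n^2 + 7*n - 4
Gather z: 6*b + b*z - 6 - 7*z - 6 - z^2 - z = 6*b - z^2 + z*(b - 8) - 12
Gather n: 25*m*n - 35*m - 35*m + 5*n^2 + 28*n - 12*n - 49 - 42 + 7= -70*m + 5*n^2 + n*(25*m + 16) - 84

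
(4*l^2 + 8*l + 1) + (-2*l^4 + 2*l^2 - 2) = -2*l^4 + 6*l^2 + 8*l - 1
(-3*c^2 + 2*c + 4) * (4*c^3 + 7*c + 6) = -12*c^5 + 8*c^4 - 5*c^3 - 4*c^2 + 40*c + 24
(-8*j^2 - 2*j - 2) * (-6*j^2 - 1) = 48*j^4 + 12*j^3 + 20*j^2 + 2*j + 2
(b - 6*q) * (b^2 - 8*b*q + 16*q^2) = b^3 - 14*b^2*q + 64*b*q^2 - 96*q^3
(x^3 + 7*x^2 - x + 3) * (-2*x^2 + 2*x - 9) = -2*x^5 - 12*x^4 + 7*x^3 - 71*x^2 + 15*x - 27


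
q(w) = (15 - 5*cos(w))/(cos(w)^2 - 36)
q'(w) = 2*(15 - 5*cos(w))*sin(w)*cos(w)/(cos(w)^2 - 36)^2 + 5*sin(w)/(cos(w)^2 - 36) = 5*(sin(w)^2 + 6*cos(w) - 37)*sin(w)/(cos(w)^2 - 36)^2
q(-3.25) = -0.57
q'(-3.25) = -0.02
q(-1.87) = -0.46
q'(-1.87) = 0.14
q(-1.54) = -0.41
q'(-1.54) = 0.14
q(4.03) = -0.51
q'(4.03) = 0.12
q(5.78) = -0.30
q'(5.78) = 0.06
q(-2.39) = -0.53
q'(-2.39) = 0.11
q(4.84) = -0.40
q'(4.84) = 0.14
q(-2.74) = -0.56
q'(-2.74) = 0.07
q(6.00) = -0.29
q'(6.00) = 0.04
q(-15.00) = -0.53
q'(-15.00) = 0.11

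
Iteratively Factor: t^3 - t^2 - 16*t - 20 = (t + 2)*(t^2 - 3*t - 10) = (t - 5)*(t + 2)*(t + 2)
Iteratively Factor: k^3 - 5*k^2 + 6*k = (k - 2)*(k^2 - 3*k) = (k - 3)*(k - 2)*(k)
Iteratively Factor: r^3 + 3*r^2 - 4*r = (r)*(r^2 + 3*r - 4) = r*(r - 1)*(r + 4)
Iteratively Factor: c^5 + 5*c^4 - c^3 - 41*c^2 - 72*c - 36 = (c - 3)*(c^4 + 8*c^3 + 23*c^2 + 28*c + 12) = (c - 3)*(c + 2)*(c^3 + 6*c^2 + 11*c + 6) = (c - 3)*(c + 2)*(c + 3)*(c^2 + 3*c + 2) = (c - 3)*(c + 1)*(c + 2)*(c + 3)*(c + 2)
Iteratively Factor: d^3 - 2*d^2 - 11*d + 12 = (d - 4)*(d^2 + 2*d - 3) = (d - 4)*(d - 1)*(d + 3)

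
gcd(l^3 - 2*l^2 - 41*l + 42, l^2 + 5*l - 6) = l^2 + 5*l - 6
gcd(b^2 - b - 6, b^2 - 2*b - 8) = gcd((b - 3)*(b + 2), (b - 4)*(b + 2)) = b + 2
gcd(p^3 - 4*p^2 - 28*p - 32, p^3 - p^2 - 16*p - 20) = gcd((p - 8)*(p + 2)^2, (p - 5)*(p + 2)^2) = p^2 + 4*p + 4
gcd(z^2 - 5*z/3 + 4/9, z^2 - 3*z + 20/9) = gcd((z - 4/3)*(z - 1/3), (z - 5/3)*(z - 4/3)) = z - 4/3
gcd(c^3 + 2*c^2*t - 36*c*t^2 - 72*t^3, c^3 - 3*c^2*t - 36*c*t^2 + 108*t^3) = -c^2 + 36*t^2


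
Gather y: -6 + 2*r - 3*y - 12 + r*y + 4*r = 6*r + y*(r - 3) - 18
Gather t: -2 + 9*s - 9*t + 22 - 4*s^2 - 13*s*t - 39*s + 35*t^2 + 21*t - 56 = -4*s^2 - 30*s + 35*t^2 + t*(12 - 13*s) - 36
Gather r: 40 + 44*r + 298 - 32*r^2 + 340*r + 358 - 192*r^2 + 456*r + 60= -224*r^2 + 840*r + 756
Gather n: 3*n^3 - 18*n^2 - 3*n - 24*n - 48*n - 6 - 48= 3*n^3 - 18*n^2 - 75*n - 54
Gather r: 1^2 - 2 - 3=-4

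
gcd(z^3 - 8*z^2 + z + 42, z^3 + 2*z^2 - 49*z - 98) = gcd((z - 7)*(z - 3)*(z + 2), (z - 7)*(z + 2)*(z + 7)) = z^2 - 5*z - 14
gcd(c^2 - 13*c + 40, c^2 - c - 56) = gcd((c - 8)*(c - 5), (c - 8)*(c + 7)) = c - 8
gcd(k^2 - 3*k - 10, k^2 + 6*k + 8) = k + 2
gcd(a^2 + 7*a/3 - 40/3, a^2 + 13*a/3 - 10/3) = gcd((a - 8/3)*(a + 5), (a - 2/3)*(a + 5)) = a + 5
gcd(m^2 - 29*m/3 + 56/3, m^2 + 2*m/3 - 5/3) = 1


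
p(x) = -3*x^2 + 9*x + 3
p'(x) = 9 - 6*x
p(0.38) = 5.99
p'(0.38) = 6.72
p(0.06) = 3.53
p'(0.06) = 8.64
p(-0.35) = -0.52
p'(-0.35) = 11.10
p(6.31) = -59.66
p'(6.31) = -28.86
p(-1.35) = -14.62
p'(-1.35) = 17.10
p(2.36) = 7.53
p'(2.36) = -5.16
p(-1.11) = -10.69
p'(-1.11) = 15.66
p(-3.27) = -58.51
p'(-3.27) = 28.62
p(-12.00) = -537.00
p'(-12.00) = 81.00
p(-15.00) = -807.00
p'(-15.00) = 99.00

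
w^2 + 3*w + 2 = (w + 1)*(w + 2)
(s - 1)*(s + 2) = s^2 + s - 2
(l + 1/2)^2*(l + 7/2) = l^3 + 9*l^2/2 + 15*l/4 + 7/8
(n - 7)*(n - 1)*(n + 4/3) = n^3 - 20*n^2/3 - 11*n/3 + 28/3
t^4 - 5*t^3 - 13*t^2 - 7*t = t*(t - 7)*(t + 1)^2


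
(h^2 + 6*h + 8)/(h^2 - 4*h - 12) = (h + 4)/(h - 6)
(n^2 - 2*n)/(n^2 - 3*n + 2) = n/(n - 1)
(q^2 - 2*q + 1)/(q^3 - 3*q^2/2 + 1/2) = 2/(2*q + 1)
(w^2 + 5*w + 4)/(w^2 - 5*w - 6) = (w + 4)/(w - 6)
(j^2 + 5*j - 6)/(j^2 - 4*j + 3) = (j + 6)/(j - 3)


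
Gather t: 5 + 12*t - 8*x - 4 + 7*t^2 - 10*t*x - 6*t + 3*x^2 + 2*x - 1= 7*t^2 + t*(6 - 10*x) + 3*x^2 - 6*x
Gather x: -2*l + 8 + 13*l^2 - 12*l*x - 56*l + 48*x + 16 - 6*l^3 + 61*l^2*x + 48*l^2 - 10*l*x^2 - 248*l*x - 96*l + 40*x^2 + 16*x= -6*l^3 + 61*l^2 - 154*l + x^2*(40 - 10*l) + x*(61*l^2 - 260*l + 64) + 24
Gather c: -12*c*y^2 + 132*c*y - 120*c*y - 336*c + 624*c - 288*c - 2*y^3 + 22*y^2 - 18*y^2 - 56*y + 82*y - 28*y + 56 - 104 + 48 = c*(-12*y^2 + 12*y) - 2*y^3 + 4*y^2 - 2*y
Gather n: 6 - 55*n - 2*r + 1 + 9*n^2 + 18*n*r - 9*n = 9*n^2 + n*(18*r - 64) - 2*r + 7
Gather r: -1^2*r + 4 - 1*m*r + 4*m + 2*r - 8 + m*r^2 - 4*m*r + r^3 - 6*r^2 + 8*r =4*m + r^3 + r^2*(m - 6) + r*(9 - 5*m) - 4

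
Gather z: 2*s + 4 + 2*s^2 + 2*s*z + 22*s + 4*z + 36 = 2*s^2 + 24*s + z*(2*s + 4) + 40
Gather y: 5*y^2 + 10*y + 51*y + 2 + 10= 5*y^2 + 61*y + 12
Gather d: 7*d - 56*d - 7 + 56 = 49 - 49*d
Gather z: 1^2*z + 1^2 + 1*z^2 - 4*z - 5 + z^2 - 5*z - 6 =2*z^2 - 8*z - 10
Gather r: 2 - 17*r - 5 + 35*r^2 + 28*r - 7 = 35*r^2 + 11*r - 10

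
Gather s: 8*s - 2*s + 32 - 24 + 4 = 6*s + 12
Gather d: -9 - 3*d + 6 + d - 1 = -2*d - 4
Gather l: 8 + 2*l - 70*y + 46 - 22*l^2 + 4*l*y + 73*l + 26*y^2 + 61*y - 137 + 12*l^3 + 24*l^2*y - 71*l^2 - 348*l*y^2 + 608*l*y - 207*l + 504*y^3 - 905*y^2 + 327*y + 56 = 12*l^3 + l^2*(24*y - 93) + l*(-348*y^2 + 612*y - 132) + 504*y^3 - 879*y^2 + 318*y - 27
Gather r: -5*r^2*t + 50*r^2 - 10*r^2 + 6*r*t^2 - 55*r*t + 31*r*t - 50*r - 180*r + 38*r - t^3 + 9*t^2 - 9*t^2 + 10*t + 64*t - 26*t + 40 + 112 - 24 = r^2*(40 - 5*t) + r*(6*t^2 - 24*t - 192) - t^3 + 48*t + 128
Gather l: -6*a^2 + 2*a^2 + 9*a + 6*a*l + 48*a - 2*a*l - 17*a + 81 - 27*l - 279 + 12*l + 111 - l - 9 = -4*a^2 + 40*a + l*(4*a - 16) - 96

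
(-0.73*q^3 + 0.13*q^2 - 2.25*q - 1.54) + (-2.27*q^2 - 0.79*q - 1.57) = -0.73*q^3 - 2.14*q^2 - 3.04*q - 3.11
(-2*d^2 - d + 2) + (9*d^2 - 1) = 7*d^2 - d + 1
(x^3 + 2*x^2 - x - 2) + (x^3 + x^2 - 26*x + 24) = 2*x^3 + 3*x^2 - 27*x + 22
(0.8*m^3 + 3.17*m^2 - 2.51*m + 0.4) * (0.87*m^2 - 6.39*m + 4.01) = 0.696*m^5 - 2.3541*m^4 - 19.232*m^3 + 29.0986*m^2 - 12.6211*m + 1.604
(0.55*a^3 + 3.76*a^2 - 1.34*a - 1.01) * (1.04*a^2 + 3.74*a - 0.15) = 0.572*a^5 + 5.9674*a^4 + 12.5863*a^3 - 6.626*a^2 - 3.5764*a + 0.1515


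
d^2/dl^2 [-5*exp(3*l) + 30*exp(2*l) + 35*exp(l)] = (-45*exp(2*l) + 120*exp(l) + 35)*exp(l)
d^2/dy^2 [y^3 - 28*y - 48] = 6*y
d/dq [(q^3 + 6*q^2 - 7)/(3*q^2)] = (q^3 + 14)/(3*q^3)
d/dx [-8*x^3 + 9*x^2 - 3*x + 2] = -24*x^2 + 18*x - 3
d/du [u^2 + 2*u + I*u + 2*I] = 2*u + 2 + I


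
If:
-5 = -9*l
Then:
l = 5/9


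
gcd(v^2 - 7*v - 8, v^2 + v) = v + 1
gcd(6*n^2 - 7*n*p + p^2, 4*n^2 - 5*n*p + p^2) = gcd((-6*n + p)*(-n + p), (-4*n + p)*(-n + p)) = -n + p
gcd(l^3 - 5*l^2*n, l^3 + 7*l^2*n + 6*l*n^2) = l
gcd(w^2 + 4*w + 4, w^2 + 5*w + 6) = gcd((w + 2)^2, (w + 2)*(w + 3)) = w + 2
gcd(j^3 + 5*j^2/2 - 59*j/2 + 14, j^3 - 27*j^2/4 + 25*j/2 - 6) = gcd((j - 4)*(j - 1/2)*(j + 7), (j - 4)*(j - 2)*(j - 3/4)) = j - 4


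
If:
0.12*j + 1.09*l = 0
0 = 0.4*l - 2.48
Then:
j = -56.32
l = 6.20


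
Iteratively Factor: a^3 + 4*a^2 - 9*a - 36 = (a - 3)*(a^2 + 7*a + 12) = (a - 3)*(a + 4)*(a + 3)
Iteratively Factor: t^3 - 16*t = (t - 4)*(t^2 + 4*t) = (t - 4)*(t + 4)*(t)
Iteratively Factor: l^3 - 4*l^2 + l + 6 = (l - 3)*(l^2 - l - 2) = (l - 3)*(l + 1)*(l - 2)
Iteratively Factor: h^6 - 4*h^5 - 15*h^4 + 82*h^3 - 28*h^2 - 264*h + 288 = (h - 2)*(h^5 - 2*h^4 - 19*h^3 + 44*h^2 + 60*h - 144) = (h - 2)*(h + 4)*(h^4 - 6*h^3 + 5*h^2 + 24*h - 36) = (h - 2)*(h + 2)*(h + 4)*(h^3 - 8*h^2 + 21*h - 18) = (h - 3)*(h - 2)*(h + 2)*(h + 4)*(h^2 - 5*h + 6) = (h - 3)^2*(h - 2)*(h + 2)*(h + 4)*(h - 2)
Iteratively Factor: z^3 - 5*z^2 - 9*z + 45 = (z + 3)*(z^2 - 8*z + 15) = (z - 3)*(z + 3)*(z - 5)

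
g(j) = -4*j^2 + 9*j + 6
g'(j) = 9 - 8*j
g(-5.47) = -162.91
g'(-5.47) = 52.76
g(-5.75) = -178.00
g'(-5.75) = 55.00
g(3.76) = -16.71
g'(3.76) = -21.08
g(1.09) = 11.06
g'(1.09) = 0.28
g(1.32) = 10.91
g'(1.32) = -1.56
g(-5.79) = -180.21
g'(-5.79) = 55.32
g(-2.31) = -36.13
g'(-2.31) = 27.48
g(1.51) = 10.47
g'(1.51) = -3.08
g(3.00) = -3.00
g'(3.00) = -15.00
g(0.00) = 6.00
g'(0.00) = 9.00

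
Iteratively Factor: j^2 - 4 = (j + 2)*(j - 2)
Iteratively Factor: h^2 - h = (h - 1)*(h)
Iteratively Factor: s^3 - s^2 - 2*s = (s - 2)*(s^2 + s) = s*(s - 2)*(s + 1)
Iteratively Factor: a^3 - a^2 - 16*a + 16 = (a + 4)*(a^2 - 5*a + 4) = (a - 1)*(a + 4)*(a - 4)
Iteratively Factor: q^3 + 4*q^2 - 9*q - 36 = (q + 3)*(q^2 + q - 12) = (q + 3)*(q + 4)*(q - 3)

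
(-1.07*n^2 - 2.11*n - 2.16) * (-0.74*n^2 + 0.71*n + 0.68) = 0.7918*n^4 + 0.8017*n^3 - 0.6273*n^2 - 2.9684*n - 1.4688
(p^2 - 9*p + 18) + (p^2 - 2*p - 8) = 2*p^2 - 11*p + 10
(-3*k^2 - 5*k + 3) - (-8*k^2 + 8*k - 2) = 5*k^2 - 13*k + 5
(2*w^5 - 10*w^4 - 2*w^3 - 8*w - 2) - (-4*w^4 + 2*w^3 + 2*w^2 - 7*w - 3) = 2*w^5 - 6*w^4 - 4*w^3 - 2*w^2 - w + 1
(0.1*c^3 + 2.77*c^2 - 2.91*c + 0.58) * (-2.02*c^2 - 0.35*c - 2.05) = -0.202*c^5 - 5.6304*c^4 + 4.7037*c^3 - 5.8316*c^2 + 5.7625*c - 1.189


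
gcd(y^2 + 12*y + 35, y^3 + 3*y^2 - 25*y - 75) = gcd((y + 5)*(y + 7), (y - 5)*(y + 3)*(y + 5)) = y + 5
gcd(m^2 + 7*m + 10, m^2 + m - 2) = m + 2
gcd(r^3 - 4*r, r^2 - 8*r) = r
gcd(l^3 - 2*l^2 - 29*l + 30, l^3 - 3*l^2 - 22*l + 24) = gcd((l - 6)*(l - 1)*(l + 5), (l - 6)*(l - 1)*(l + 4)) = l^2 - 7*l + 6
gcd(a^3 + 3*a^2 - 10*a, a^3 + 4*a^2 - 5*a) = a^2 + 5*a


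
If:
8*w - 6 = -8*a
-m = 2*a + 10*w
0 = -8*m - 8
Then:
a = 13/16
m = -1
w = -1/16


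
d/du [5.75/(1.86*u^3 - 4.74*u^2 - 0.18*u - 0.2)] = (-32.085*u^2 + 54.51*u + 1.035)/(-1.86*u^3 + 4.74*u^2 + 0.18*u + 0.2)^2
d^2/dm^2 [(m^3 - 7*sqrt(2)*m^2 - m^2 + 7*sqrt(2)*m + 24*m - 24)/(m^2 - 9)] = 2*(7*sqrt(2)*m^3 + 33*m^3 - 189*sqrt(2)*m^2 - 99*m^2 + 189*sqrt(2)*m + 891*m - 567*sqrt(2) - 297)/(m^6 - 27*m^4 + 243*m^2 - 729)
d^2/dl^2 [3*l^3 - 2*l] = 18*l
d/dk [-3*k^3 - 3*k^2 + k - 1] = -9*k^2 - 6*k + 1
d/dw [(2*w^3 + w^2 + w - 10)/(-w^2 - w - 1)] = (-2*w^4 - 4*w^3 - 6*w^2 - 22*w - 11)/(w^4 + 2*w^3 + 3*w^2 + 2*w + 1)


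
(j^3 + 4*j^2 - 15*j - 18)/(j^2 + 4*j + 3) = (j^2 + 3*j - 18)/(j + 3)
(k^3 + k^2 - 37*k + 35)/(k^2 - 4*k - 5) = (k^2 + 6*k - 7)/(k + 1)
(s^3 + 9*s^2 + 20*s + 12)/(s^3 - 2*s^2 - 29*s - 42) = (s^2 + 7*s + 6)/(s^2 - 4*s - 21)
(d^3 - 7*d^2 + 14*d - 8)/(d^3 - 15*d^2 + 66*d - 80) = (d^2 - 5*d + 4)/(d^2 - 13*d + 40)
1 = 1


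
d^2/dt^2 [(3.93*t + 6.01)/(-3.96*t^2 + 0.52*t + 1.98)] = ((3.93*t + 6.01)*(7.92*t - 0.52)*(15.84*t - 1.04) + (93.3768*t + 43.512)*(-3.96*t^2 + 0.52*t + 1.98))/(-3.96*t^2 + 0.52*t + 1.98)^3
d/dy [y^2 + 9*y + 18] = 2*y + 9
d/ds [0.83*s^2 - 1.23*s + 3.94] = 1.66*s - 1.23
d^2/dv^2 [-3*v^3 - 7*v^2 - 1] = -18*v - 14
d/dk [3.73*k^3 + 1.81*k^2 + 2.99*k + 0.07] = 11.19*k^2 + 3.62*k + 2.99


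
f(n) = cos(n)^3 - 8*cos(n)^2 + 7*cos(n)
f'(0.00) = 0.00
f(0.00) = 0.00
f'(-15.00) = 13.58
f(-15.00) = -10.37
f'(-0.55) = -2.33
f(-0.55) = 0.77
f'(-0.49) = -2.25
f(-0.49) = 0.64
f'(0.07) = 0.42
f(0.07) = 0.01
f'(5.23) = -0.16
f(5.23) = 1.63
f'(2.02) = -13.07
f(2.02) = -4.63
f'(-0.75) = -2.11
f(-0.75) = 1.23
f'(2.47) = -13.29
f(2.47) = -10.86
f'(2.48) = -13.20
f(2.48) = -10.99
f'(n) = -3*sin(n)*cos(n)^2 + 16*sin(n)*cos(n) - 7*sin(n)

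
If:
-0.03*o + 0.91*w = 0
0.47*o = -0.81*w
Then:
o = 0.00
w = 0.00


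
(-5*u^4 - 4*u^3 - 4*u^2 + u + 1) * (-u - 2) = 5*u^5 + 14*u^4 + 12*u^3 + 7*u^2 - 3*u - 2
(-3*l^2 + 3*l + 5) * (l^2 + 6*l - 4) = -3*l^4 - 15*l^3 + 35*l^2 + 18*l - 20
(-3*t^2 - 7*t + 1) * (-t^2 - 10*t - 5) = 3*t^4 + 37*t^3 + 84*t^2 + 25*t - 5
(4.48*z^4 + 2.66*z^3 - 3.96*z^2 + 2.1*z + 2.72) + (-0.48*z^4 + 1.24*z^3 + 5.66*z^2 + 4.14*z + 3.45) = 4.0*z^4 + 3.9*z^3 + 1.7*z^2 + 6.24*z + 6.17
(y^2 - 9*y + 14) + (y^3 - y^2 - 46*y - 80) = y^3 - 55*y - 66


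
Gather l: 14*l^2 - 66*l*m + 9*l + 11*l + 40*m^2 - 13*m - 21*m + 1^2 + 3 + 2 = 14*l^2 + l*(20 - 66*m) + 40*m^2 - 34*m + 6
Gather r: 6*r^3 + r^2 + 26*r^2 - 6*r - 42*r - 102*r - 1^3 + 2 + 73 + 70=6*r^3 + 27*r^2 - 150*r + 144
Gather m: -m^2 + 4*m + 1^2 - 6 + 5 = -m^2 + 4*m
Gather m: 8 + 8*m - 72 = 8*m - 64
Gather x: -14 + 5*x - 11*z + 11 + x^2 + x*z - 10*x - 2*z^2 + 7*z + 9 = x^2 + x*(z - 5) - 2*z^2 - 4*z + 6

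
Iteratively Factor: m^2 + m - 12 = (m + 4)*(m - 3)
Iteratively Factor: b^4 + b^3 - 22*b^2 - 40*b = (b - 5)*(b^3 + 6*b^2 + 8*b) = (b - 5)*(b + 2)*(b^2 + 4*b) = (b - 5)*(b + 2)*(b + 4)*(b)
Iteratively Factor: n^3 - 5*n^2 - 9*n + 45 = (n + 3)*(n^2 - 8*n + 15) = (n - 3)*(n + 3)*(n - 5)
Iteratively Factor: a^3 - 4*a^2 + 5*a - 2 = (a - 1)*(a^2 - 3*a + 2) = (a - 1)^2*(a - 2)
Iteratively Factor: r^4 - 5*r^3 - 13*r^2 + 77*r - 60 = (r - 1)*(r^3 - 4*r^2 - 17*r + 60) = (r - 5)*(r - 1)*(r^2 + r - 12) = (r - 5)*(r - 3)*(r - 1)*(r + 4)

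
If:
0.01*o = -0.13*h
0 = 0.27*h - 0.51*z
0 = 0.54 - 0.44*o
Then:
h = -0.09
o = 1.23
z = -0.05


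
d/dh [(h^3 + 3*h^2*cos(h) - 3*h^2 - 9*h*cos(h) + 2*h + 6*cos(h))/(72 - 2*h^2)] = (3*h^4*sin(h) - h^4 - 9*h^3*sin(h) - 102*h^2*sin(h) - 9*h^2*cos(h) + 110*h^2 + 324*h*sin(h) + 228*h*cos(h) - 216*h - 216*sin(h) - 324*cos(h) + 72)/(2*(h^4 - 72*h^2 + 1296))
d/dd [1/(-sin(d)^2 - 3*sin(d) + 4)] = (2*sin(d) + 3)*cos(d)/(sin(d)^2 + 3*sin(d) - 4)^2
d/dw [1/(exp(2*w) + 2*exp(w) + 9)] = -2*(exp(w) + 1)*exp(w)/(exp(2*w) + 2*exp(w) + 9)^2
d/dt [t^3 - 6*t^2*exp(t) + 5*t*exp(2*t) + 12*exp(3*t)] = -6*t^2*exp(t) + 3*t^2 + 10*t*exp(2*t) - 12*t*exp(t) + 36*exp(3*t) + 5*exp(2*t)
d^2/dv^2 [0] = 0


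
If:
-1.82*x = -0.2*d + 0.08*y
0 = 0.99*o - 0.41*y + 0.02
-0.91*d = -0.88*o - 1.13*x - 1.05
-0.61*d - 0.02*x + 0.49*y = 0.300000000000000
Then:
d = 3.11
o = 1.84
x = 0.14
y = 4.49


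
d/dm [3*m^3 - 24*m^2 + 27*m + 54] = 9*m^2 - 48*m + 27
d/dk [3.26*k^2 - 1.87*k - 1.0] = 6.52*k - 1.87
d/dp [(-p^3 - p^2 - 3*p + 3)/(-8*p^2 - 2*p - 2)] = (2*p^4 + p^3 - 4*p^2 + 13*p + 3)/(16*p^4 + 8*p^3 + 9*p^2 + 2*p + 1)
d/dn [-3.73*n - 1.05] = -3.73000000000000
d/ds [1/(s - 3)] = -1/(s - 3)^2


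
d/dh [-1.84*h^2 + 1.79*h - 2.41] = 1.79 - 3.68*h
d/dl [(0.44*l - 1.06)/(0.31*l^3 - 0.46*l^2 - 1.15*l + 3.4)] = (-0.2728*l^3 + 1.1882*l^2 - 0.9752*l + 0.277)/(0.0961*l^6 - 0.2852*l^5 - 0.5014*l^4 + 3.166*l^3 - 1.8055*l^2 - 7.82*l + 11.56)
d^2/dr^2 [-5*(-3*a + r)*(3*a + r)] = -10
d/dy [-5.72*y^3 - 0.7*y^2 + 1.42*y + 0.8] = -17.16*y^2 - 1.4*y + 1.42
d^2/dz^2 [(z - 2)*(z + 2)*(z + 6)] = 6*z + 12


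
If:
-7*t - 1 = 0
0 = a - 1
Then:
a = 1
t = -1/7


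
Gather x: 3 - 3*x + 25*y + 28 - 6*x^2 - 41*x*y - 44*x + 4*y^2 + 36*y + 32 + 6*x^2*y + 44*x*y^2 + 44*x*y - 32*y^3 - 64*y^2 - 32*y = x^2*(6*y - 6) + x*(44*y^2 + 3*y - 47) - 32*y^3 - 60*y^2 + 29*y + 63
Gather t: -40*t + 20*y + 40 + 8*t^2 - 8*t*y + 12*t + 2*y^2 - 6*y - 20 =8*t^2 + t*(-8*y - 28) + 2*y^2 + 14*y + 20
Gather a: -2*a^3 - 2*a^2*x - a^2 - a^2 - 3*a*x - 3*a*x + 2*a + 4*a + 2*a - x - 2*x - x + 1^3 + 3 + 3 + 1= -2*a^3 + a^2*(-2*x - 2) + a*(8 - 6*x) - 4*x + 8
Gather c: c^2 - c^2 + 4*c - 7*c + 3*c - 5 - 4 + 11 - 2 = 0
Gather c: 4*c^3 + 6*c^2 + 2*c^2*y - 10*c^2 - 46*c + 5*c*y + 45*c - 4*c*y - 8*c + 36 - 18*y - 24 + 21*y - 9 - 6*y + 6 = 4*c^3 + c^2*(2*y - 4) + c*(y - 9) - 3*y + 9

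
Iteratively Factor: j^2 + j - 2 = (j - 1)*(j + 2)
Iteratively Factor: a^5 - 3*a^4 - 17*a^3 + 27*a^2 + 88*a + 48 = (a - 4)*(a^4 + a^3 - 13*a^2 - 25*a - 12) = (a - 4)^2*(a^3 + 5*a^2 + 7*a + 3) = (a - 4)^2*(a + 1)*(a^2 + 4*a + 3) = (a - 4)^2*(a + 1)*(a + 3)*(a + 1)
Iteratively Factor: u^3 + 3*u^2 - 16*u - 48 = (u + 3)*(u^2 - 16) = (u - 4)*(u + 3)*(u + 4)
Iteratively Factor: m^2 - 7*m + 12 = (m - 3)*(m - 4)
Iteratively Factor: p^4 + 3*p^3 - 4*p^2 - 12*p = (p)*(p^3 + 3*p^2 - 4*p - 12) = p*(p + 3)*(p^2 - 4) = p*(p - 2)*(p + 3)*(p + 2)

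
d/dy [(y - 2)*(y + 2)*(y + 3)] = 3*y^2 + 6*y - 4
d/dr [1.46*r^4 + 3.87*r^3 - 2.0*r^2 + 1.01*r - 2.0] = 5.84*r^3 + 11.61*r^2 - 4.0*r + 1.01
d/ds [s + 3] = 1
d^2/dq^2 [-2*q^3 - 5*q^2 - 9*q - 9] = -12*q - 10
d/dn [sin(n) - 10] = cos(n)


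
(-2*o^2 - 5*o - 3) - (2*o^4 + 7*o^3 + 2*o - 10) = -2*o^4 - 7*o^3 - 2*o^2 - 7*o + 7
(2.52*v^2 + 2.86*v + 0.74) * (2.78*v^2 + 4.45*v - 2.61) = 7.0056*v^4 + 19.1648*v^3 + 8.207*v^2 - 4.1716*v - 1.9314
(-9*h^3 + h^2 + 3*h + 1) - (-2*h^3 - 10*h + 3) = -7*h^3 + h^2 + 13*h - 2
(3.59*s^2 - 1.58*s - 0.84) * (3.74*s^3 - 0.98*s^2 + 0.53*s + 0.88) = 13.4266*s^5 - 9.4274*s^4 + 0.3095*s^3 + 3.145*s^2 - 1.8356*s - 0.7392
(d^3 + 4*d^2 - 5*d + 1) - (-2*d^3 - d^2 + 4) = 3*d^3 + 5*d^2 - 5*d - 3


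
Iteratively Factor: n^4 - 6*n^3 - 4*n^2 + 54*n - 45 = (n - 3)*(n^3 - 3*n^2 - 13*n + 15) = (n - 3)*(n + 3)*(n^2 - 6*n + 5) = (n - 5)*(n - 3)*(n + 3)*(n - 1)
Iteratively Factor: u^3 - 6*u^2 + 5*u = (u - 5)*(u^2 - u) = (u - 5)*(u - 1)*(u)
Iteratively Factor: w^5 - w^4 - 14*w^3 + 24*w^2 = (w + 4)*(w^4 - 5*w^3 + 6*w^2) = w*(w + 4)*(w^3 - 5*w^2 + 6*w) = w^2*(w + 4)*(w^2 - 5*w + 6) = w^2*(w - 2)*(w + 4)*(w - 3)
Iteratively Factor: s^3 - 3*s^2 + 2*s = (s - 1)*(s^2 - 2*s) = (s - 2)*(s - 1)*(s)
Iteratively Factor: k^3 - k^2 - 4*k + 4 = (k - 2)*(k^2 + k - 2) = (k - 2)*(k - 1)*(k + 2)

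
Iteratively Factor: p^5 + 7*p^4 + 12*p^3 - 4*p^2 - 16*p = (p + 4)*(p^4 + 3*p^3 - 4*p) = (p - 1)*(p + 4)*(p^3 + 4*p^2 + 4*p) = (p - 1)*(p + 2)*(p + 4)*(p^2 + 2*p) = (p - 1)*(p + 2)^2*(p + 4)*(p)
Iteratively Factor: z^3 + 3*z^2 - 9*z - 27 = (z - 3)*(z^2 + 6*z + 9) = (z - 3)*(z + 3)*(z + 3)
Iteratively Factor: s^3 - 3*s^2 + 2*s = (s - 2)*(s^2 - s) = s*(s - 2)*(s - 1)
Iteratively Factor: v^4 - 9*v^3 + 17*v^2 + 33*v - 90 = (v - 3)*(v^3 - 6*v^2 - v + 30) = (v - 3)^2*(v^2 - 3*v - 10) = (v - 5)*(v - 3)^2*(v + 2)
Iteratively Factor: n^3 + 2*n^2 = (n + 2)*(n^2) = n*(n + 2)*(n)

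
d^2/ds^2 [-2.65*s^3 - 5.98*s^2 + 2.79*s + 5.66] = -15.9*s - 11.96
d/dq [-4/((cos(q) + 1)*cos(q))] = -(4*sin(q)/cos(q)^2 + 8*tan(q))/(cos(q) + 1)^2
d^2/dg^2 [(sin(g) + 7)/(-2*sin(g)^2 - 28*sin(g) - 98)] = (sin(g)^2 - 7*sin(g) - 2)/(2*(sin(g) + 7)^3)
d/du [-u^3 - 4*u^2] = u*(-3*u - 8)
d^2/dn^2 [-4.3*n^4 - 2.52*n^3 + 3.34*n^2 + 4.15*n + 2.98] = -51.6*n^2 - 15.12*n + 6.68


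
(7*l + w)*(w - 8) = 7*l*w - 56*l + w^2 - 8*w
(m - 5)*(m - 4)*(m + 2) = m^3 - 7*m^2 + 2*m + 40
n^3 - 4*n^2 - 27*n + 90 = (n - 6)*(n - 3)*(n + 5)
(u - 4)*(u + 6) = u^2 + 2*u - 24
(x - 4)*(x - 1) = x^2 - 5*x + 4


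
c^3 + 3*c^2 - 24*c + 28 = (c - 2)^2*(c + 7)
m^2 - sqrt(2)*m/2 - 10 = (m - 5*sqrt(2)/2)*(m + 2*sqrt(2))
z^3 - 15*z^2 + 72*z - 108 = (z - 6)^2*(z - 3)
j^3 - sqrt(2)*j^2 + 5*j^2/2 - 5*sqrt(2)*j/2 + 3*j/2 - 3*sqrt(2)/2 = (j + 1)*(j + 3/2)*(j - sqrt(2))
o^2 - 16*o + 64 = (o - 8)^2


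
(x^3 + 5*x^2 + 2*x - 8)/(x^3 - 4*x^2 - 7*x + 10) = (x + 4)/(x - 5)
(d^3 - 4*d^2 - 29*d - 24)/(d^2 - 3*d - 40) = (d^2 + 4*d + 3)/(d + 5)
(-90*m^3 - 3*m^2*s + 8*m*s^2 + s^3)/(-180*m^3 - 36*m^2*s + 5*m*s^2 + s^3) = (-3*m + s)/(-6*m + s)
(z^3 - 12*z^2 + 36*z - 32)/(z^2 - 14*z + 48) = (z^2 - 4*z + 4)/(z - 6)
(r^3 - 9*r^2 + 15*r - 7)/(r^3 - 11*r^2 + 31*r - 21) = (r - 1)/(r - 3)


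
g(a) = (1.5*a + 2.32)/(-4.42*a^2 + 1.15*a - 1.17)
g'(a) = (1.5*a + 2.32)*(8.84*a - 1.15)/(-4.42*a^2 + 1.15*a - 1.17)^2 + 1.5/(-4.42*a^2 + 1.15*a - 1.17)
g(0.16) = -2.33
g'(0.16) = -0.80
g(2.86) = -0.19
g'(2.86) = 0.09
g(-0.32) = -0.92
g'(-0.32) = -2.60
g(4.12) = -0.12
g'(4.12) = 0.04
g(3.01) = -0.18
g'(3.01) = 0.08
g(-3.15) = 0.05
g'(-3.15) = -0.00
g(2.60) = -0.22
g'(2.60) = 0.12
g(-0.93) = -0.15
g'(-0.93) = -0.48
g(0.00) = -1.98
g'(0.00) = -3.23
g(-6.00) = 0.04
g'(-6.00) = 0.00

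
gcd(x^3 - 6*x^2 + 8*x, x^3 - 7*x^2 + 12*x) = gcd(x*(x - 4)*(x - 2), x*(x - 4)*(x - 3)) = x^2 - 4*x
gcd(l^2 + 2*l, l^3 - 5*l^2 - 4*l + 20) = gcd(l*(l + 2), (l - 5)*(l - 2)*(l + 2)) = l + 2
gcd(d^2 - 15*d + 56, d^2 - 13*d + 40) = d - 8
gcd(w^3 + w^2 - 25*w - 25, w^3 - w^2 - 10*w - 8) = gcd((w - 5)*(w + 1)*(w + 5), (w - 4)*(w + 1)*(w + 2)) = w + 1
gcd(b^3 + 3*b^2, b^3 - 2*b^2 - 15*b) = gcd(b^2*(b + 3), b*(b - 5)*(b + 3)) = b^2 + 3*b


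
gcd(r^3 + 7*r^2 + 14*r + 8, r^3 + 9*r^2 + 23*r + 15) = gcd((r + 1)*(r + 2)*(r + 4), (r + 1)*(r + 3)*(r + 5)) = r + 1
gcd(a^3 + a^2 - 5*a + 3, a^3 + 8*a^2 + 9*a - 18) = a^2 + 2*a - 3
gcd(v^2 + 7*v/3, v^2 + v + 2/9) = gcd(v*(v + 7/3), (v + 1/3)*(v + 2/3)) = 1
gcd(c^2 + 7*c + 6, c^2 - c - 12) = 1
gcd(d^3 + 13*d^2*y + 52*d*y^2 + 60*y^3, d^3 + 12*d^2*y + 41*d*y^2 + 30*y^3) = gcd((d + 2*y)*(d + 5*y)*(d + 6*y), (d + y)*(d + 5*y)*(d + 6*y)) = d^2 + 11*d*y + 30*y^2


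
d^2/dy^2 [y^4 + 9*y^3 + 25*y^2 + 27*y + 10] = 12*y^2 + 54*y + 50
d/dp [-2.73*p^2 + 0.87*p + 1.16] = 0.87 - 5.46*p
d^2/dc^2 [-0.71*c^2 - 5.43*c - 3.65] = -1.42000000000000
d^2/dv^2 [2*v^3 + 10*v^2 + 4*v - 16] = 12*v + 20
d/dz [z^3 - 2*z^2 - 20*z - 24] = 3*z^2 - 4*z - 20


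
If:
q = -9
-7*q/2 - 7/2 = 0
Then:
No Solution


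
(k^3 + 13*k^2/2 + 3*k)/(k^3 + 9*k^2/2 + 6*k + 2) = k*(k + 6)/(k^2 + 4*k + 4)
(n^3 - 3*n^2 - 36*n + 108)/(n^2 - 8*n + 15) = (n^2 - 36)/(n - 5)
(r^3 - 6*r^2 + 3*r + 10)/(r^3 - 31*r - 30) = (r^2 - 7*r + 10)/(r^2 - r - 30)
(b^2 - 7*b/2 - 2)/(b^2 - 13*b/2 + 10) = (2*b + 1)/(2*b - 5)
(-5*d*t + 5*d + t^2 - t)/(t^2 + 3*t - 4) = (-5*d + t)/(t + 4)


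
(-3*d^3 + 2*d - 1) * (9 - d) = 3*d^4 - 27*d^3 - 2*d^2 + 19*d - 9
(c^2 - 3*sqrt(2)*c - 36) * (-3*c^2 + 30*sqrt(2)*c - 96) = -3*c^4 + 39*sqrt(2)*c^3 - 168*c^2 - 792*sqrt(2)*c + 3456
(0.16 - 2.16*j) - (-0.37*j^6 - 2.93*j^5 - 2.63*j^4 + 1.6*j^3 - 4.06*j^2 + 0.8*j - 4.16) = 0.37*j^6 + 2.93*j^5 + 2.63*j^4 - 1.6*j^3 + 4.06*j^2 - 2.96*j + 4.32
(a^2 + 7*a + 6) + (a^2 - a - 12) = 2*a^2 + 6*a - 6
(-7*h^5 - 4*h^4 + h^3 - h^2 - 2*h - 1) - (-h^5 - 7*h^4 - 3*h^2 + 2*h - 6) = -6*h^5 + 3*h^4 + h^3 + 2*h^2 - 4*h + 5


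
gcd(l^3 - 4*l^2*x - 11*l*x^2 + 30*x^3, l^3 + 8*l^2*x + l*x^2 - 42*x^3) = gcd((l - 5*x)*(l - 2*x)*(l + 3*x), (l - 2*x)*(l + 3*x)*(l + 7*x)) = -l^2 - l*x + 6*x^2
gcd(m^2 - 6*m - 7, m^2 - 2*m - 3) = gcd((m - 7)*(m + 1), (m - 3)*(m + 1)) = m + 1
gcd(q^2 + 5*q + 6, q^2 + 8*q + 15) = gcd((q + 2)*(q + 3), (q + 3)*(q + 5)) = q + 3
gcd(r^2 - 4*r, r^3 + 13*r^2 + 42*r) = r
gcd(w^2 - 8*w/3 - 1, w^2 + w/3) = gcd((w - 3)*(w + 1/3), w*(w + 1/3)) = w + 1/3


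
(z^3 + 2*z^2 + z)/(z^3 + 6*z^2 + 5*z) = (z + 1)/(z + 5)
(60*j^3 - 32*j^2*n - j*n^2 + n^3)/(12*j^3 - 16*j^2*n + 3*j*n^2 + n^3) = (5*j - n)/(j - n)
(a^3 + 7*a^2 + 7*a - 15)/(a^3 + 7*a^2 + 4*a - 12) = (a^2 + 8*a + 15)/(a^2 + 8*a + 12)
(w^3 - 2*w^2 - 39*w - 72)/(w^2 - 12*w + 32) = (w^2 + 6*w + 9)/(w - 4)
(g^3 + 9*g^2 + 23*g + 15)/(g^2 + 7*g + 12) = (g^2 + 6*g + 5)/(g + 4)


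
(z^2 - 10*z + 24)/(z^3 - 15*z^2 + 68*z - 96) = (z - 6)/(z^2 - 11*z + 24)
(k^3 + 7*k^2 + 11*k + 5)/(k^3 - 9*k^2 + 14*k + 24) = (k^2 + 6*k + 5)/(k^2 - 10*k + 24)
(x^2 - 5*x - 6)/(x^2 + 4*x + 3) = (x - 6)/(x + 3)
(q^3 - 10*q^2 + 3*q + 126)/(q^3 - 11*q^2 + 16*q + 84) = (q + 3)/(q + 2)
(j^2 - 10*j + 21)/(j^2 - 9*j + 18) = (j - 7)/(j - 6)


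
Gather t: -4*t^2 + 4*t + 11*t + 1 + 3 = -4*t^2 + 15*t + 4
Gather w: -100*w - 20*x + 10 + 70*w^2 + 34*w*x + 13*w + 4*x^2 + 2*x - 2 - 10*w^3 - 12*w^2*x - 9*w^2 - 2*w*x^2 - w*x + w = -10*w^3 + w^2*(61 - 12*x) + w*(-2*x^2 + 33*x - 86) + 4*x^2 - 18*x + 8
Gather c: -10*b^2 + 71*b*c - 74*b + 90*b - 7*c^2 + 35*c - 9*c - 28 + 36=-10*b^2 + 16*b - 7*c^2 + c*(71*b + 26) + 8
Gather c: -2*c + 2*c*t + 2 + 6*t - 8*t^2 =c*(2*t - 2) - 8*t^2 + 6*t + 2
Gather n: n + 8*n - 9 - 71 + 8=9*n - 72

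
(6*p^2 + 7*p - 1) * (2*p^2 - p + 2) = 12*p^4 + 8*p^3 + 3*p^2 + 15*p - 2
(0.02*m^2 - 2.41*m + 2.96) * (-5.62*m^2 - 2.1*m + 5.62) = -0.1124*m^4 + 13.5022*m^3 - 11.4618*m^2 - 19.7602*m + 16.6352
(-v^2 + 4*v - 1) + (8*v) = -v^2 + 12*v - 1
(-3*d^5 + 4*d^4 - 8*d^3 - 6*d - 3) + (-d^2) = -3*d^5 + 4*d^4 - 8*d^3 - d^2 - 6*d - 3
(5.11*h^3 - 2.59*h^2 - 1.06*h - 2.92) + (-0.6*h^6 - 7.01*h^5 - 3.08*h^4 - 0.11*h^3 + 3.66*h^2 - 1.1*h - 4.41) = -0.6*h^6 - 7.01*h^5 - 3.08*h^4 + 5.0*h^3 + 1.07*h^2 - 2.16*h - 7.33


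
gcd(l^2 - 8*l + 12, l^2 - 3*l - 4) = 1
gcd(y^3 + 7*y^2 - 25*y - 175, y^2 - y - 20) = y - 5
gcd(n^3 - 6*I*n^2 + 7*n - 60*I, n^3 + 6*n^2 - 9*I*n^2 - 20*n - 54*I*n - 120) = n^2 - 9*I*n - 20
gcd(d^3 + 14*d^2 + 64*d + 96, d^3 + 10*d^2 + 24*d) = d^2 + 10*d + 24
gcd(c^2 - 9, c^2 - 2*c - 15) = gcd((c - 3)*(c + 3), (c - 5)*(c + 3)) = c + 3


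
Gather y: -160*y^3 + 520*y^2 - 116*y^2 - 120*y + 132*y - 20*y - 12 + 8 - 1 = -160*y^3 + 404*y^2 - 8*y - 5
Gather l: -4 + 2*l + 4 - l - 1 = l - 1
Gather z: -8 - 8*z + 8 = -8*z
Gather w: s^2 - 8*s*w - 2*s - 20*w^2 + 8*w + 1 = s^2 - 2*s - 20*w^2 + w*(8 - 8*s) + 1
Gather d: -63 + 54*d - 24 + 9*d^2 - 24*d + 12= 9*d^2 + 30*d - 75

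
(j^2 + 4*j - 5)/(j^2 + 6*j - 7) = (j + 5)/(j + 7)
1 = 1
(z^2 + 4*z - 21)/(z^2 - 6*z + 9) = (z + 7)/(z - 3)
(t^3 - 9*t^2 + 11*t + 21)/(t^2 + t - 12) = (t^2 - 6*t - 7)/(t + 4)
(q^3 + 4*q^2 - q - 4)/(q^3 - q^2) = 1 + 5/q + 4/q^2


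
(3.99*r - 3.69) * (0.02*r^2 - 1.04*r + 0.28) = 0.0798*r^3 - 4.2234*r^2 + 4.9548*r - 1.0332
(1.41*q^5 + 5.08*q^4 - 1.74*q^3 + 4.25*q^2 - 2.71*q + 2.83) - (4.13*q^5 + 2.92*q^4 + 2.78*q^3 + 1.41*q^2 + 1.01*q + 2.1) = -2.72*q^5 + 2.16*q^4 - 4.52*q^3 + 2.84*q^2 - 3.72*q + 0.73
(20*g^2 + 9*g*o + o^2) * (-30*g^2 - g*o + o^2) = -600*g^4 - 290*g^3*o - 19*g^2*o^2 + 8*g*o^3 + o^4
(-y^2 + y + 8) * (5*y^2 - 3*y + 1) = -5*y^4 + 8*y^3 + 36*y^2 - 23*y + 8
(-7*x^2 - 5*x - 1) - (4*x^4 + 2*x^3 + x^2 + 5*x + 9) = -4*x^4 - 2*x^3 - 8*x^2 - 10*x - 10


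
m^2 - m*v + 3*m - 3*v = (m + 3)*(m - v)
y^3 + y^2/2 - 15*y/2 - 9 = (y - 3)*(y + 3/2)*(y + 2)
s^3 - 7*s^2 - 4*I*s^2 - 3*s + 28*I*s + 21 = (s - 7)*(s - 3*I)*(s - I)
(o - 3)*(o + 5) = o^2 + 2*o - 15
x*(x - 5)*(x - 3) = x^3 - 8*x^2 + 15*x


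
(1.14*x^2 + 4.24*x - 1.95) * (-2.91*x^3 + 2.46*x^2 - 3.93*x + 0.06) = -3.3174*x^5 - 9.534*x^4 + 11.6247*x^3 - 21.3918*x^2 + 7.9179*x - 0.117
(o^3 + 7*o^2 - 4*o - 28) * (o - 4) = o^4 + 3*o^3 - 32*o^2 - 12*o + 112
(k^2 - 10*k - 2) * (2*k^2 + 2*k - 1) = 2*k^4 - 18*k^3 - 25*k^2 + 6*k + 2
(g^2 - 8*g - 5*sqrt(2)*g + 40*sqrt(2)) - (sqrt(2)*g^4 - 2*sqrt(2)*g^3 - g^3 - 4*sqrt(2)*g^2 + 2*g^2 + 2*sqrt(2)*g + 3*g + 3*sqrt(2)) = -sqrt(2)*g^4 + g^3 + 2*sqrt(2)*g^3 - g^2 + 4*sqrt(2)*g^2 - 11*g - 7*sqrt(2)*g + 37*sqrt(2)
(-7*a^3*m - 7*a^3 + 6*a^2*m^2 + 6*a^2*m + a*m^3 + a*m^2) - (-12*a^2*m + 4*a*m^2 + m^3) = -7*a^3*m - 7*a^3 + 6*a^2*m^2 + 18*a^2*m + a*m^3 - 3*a*m^2 - m^3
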